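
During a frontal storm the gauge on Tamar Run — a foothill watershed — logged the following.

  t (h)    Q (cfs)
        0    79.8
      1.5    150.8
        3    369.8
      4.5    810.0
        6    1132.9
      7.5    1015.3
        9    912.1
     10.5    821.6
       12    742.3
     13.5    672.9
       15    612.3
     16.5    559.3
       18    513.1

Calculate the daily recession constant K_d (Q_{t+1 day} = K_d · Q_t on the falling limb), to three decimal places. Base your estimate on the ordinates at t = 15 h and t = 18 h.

Between t = 15 h and t = 18 h the flow falls from 612.3 to 513.1 cfs over 2×1.5 h = 3 h.
Per-interval ratio K = (513.1/612.3)^(1/2) = 0.9154; K_d = K^(24/1.5) = 0.243.

K_d ≈ 0.243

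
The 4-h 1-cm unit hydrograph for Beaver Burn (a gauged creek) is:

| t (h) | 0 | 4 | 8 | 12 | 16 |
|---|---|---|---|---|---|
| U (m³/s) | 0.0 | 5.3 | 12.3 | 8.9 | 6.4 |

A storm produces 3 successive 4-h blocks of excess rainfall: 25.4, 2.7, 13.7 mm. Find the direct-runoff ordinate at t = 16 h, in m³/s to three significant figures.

By discrete convolution, Q_j = Σ (P_i / 10 mm) · U_{j−i}.
At t = 16 h (j=4): Q = (25.4/10)·6.4 + (2.7/10)·8.9 + (13.7/10)·12.3 = 35.5 m³/s.

Q ≈ 35.5 m³/s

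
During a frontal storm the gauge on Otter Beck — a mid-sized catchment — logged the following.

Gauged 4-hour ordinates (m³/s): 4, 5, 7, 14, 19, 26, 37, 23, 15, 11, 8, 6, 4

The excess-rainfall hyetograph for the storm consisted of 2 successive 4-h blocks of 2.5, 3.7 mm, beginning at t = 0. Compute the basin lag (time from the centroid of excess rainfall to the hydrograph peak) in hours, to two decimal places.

t_L ≈ 19.61 h

Centroid of excess rainfall: t_c = Σ P_i·t̄_i / ΣP_i = 4.3871 h (block centres at 2, 6 h).
Hydrograph peak occurs at t = 24 h, so basin lag t_L = 24 − 4.3871 = 19.61 h.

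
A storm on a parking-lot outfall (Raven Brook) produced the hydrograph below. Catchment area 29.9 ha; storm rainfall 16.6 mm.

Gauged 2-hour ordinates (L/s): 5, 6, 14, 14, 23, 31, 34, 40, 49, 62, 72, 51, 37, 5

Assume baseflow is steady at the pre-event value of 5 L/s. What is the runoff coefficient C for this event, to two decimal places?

C ≈ 0.54

ΣQ_DR = 373.0 L/s; V = ΣQ_DR·Δt = 2.686 × 10^6 L.
Runoff depth d = V / A = 8.982 mm.
C = d / P = 8.982 / 16.6 = 0.54.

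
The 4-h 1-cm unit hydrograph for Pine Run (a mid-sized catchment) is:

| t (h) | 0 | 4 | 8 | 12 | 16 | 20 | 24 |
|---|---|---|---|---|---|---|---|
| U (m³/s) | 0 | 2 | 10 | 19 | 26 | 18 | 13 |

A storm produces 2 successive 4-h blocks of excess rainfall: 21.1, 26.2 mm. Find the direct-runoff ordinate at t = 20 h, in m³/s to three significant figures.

By discrete convolution, Q_j = Σ (P_i / 10 mm) · U_{j−i}.
At t = 20 h (j=5): Q = (21.1/10)·18 + (26.2/10)·26 = 106 m³/s.

Q ≈ 106 m³/s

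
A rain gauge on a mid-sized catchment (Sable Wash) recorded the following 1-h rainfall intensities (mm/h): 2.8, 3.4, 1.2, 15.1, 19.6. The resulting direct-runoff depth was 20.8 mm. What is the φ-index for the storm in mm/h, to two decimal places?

φ ≈ 6.95 mm/h

Only the 2 blocks with intensity above φ contribute runoff: 15.1, 19.6 mm/h.
Σ(I−φ)·Δt = d  ⇒  (15.1+19.6 − 2φ)·1 = 20.8
φ = (34.70 − 20.8/1) / 2 = 6.95 mm/h.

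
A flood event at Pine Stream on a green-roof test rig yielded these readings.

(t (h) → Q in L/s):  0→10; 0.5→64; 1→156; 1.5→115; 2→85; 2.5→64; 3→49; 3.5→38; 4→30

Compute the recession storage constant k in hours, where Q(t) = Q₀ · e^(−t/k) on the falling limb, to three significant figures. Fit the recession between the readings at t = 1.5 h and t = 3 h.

On the falling limb, Q drops from 115 to 49 L/s between t = 1.5 h and t = 3 h (Δt = 1.5 h).
k = −Δt / ln(Q₂/Q₁) = −1.5 / ln(49/115) = 1.76 h.

k ≈ 1.76 h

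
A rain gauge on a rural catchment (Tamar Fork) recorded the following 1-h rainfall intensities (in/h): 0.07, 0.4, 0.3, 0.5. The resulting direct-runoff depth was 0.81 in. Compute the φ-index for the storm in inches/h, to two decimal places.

φ ≈ 0.13 in/h

Only the 3 blocks with intensity above φ contribute runoff: 0.4, 0.3, 0.5 in/h.
Σ(I−φ)·Δt = d  ⇒  (0.4+0.3+0.5 − 3φ)·1 = 0.81
φ = (1.200 − 0.81/1) / 3 = 0.13 in/h.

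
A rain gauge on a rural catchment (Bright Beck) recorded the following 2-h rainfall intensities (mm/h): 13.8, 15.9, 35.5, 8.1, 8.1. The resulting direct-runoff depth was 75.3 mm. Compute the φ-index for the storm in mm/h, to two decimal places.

φ ≈ 9.18 mm/h

Only the 3 blocks with intensity above φ contribute runoff: 13.8, 15.9, 35.5 mm/h.
Σ(I−φ)·Δt = d  ⇒  (13.8+15.9+35.5 − 3φ)·2 = 75.3
φ = (65.20 − 75.3/2) / 3 = 9.18 mm/h.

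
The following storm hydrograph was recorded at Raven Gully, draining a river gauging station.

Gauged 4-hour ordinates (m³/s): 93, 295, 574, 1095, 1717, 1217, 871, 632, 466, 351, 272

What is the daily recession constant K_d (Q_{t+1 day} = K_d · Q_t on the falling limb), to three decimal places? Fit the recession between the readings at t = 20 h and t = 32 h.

Between t = 20 h and t = 32 h the flow falls from 1217 to 466 m³/s over 3×4 h = 12 h.
Per-interval ratio K = (466/1217)^(1/3) = 0.7262; K_d = K^(24/4) = 0.147.

K_d ≈ 0.147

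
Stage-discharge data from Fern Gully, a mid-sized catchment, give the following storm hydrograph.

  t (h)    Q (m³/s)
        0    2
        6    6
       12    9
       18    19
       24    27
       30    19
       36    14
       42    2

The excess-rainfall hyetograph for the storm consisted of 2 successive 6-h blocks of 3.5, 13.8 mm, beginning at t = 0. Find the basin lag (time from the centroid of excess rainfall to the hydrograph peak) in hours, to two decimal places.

t_L ≈ 16.21 h

Centroid of excess rainfall: t_c = Σ P_i·t̄_i / ΣP_i = 7.7861 h (block centres at 3, 9 h).
Hydrograph peak occurs at t = 24 h, so basin lag t_L = 24 − 7.7861 = 16.21 h.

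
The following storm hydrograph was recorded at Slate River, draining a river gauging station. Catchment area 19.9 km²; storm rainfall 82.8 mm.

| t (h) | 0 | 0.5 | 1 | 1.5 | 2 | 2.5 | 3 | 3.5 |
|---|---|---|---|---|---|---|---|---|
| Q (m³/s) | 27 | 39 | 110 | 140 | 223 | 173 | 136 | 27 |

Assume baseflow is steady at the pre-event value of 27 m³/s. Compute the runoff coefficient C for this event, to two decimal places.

C ≈ 0.72

ΣQ_DR = 659.0 m³/s; V = ΣQ_DR·Δt = 1.186 × 10^6 m³.
Runoff depth d = V / A = 59.61 mm.
C = d / P = 59.61 / 82.8 = 0.72.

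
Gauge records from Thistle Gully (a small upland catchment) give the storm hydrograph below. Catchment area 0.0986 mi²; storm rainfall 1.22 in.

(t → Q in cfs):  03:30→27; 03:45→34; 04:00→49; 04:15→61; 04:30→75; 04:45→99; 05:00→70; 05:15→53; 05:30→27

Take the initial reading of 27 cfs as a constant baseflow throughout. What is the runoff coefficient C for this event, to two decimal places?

ΣQ_DR = 252.0 cfs; V = ΣQ_DR·Δt = 2.268 × 10^5 ft³.
Runoff depth d = V / A = 0.9901 in.
C = d / P = 0.9901 / 1.22 = 0.81.

C ≈ 0.81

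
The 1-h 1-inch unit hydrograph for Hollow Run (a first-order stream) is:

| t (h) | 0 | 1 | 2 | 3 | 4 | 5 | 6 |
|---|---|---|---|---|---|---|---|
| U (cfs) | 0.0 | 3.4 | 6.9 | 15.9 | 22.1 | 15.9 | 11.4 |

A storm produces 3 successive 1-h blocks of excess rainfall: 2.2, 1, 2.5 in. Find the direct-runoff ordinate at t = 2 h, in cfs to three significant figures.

Q ≈ 18.6 cfs

By discrete convolution, Q_j = Σ (P_i / 1 in) · U_{j−i}.
At t = 2 h (j=2): Q = (2.2/1)·6.9 + (1/1)·3.4 + (2.5/1)·0.0 = 18.6 cfs.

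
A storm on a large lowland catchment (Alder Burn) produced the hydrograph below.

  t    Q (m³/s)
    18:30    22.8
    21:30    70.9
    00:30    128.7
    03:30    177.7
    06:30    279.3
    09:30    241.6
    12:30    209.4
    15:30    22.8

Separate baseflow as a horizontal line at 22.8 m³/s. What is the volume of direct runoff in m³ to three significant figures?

V ≈ 1.05 × 10^7 m³

Direct-runoff ordinates (Q − Q_b): 0.0, 48.1, 105.9, 154.9, 256.5, 218.8, 186.6, 0.0 m³/s.
ΣQ_DR = 970.8 m³/s.
With Δt = 3 h = 10800 s, V = ΣQ_DR · Δt = 970.8 × 10800 = 1.05 × 10^7 m³.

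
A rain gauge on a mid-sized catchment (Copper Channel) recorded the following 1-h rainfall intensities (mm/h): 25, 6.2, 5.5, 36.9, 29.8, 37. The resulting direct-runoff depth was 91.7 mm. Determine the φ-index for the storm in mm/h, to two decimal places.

φ ≈ 9.25 mm/h

Only the 4 blocks with intensity above φ contribute runoff: 25, 36.9, 29.8, 37 mm/h.
Σ(I−φ)·Δt = d  ⇒  (25+36.9+29.8+37 − 4φ)·1 = 91.7
φ = (128.7 − 91.7/1) / 4 = 9.25 mm/h.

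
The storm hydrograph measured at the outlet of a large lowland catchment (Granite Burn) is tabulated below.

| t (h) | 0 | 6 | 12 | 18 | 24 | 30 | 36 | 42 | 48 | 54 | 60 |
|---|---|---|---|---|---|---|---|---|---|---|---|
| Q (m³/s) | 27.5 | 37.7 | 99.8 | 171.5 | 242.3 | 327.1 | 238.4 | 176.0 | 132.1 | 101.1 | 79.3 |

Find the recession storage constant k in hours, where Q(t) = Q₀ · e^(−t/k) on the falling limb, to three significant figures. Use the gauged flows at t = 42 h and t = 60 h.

k ≈ 22.6 h

On the falling limb, Q drops from 176.0 to 79.3 m³/s between t = 42 h and t = 60 h (Δt = 18 h).
k = −Δt / ln(Q₂/Q₁) = −18 / ln(79.3/176.0) = 22.6 h.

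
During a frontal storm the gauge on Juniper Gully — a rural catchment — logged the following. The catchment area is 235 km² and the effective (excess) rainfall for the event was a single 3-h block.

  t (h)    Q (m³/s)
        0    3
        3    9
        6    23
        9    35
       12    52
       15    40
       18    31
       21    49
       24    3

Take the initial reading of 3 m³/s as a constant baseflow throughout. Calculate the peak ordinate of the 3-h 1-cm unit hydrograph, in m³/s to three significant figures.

U_p ≈ 48.9 m³/s

Direct runoff: 0.0, 6.0, 20.0, 32.0, 49.0, 37.0, 28.0, 46.0, 0.0 m³/s; ΣQ_DR = 218.0 m³/s, peak = 49.0 m³/s.
Runoff depth d = ΣQ_DR·Δt / A = 218.0 × 10800 / (235 km²) = 10.02 mm.
The 1-cm UH is the DRH scaled by (10 mm)/d, so U_p = 49.0 × 10/10.02 = 48.9 m³/s.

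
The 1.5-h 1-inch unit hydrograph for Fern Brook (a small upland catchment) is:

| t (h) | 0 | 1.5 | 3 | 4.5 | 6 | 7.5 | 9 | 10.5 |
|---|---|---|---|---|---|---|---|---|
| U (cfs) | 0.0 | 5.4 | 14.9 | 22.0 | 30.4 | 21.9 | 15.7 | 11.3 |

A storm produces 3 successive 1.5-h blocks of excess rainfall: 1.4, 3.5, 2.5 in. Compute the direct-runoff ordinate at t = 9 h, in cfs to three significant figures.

By discrete convolution, Q_j = Σ (P_i / 1 in) · U_{j−i}.
At t = 9 h (j=6): Q = (1.4/1)·15.7 + (3.5/1)·21.9 + (2.5/1)·30.4 = 175 cfs.

Q ≈ 175 cfs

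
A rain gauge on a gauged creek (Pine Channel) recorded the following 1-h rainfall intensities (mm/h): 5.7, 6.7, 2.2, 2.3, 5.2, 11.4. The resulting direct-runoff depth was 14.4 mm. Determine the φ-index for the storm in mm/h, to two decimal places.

φ ≈ 3.65 mm/h

Only the 4 blocks with intensity above φ contribute runoff: 5.7, 6.7, 5.2, 11.4 mm/h.
Σ(I−φ)·Δt = d  ⇒  (5.7+6.7+5.2+11.4 − 4φ)·1 = 14.4
φ = (29.00 − 14.4/1) / 4 = 3.65 mm/h.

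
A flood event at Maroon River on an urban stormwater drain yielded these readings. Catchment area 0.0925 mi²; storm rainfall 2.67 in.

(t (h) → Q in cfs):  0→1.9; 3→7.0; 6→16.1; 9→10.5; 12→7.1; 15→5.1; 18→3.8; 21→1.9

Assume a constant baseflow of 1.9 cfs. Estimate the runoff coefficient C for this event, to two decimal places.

C ≈ 0.72

ΣQ_DR = 38.20 cfs; V = ΣQ_DR·Δt = 4.126 × 10^5 ft³.
Runoff depth d = V / A = 1.920 in.
C = d / P = 1.920 / 2.67 = 0.72.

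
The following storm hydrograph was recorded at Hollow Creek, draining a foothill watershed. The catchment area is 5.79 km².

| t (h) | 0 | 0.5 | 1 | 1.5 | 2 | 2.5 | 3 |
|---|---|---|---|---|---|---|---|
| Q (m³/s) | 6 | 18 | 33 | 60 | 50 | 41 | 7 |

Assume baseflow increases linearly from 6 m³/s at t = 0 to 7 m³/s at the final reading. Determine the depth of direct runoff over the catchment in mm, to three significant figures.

d ≈ 52.7 mm

Direct runoff: 0.00, 11.83, 26.67, 53.50, 43.33, 34.17, 0.00 m³/s; ΣQ_DR = 169.5 m³/s.
V = ΣQ_DR · Δt = 169.5 × 1800 s = 3.051 × 10^5 m³.
Over A = 5.79 km², depth = V / A = 52.7 mm.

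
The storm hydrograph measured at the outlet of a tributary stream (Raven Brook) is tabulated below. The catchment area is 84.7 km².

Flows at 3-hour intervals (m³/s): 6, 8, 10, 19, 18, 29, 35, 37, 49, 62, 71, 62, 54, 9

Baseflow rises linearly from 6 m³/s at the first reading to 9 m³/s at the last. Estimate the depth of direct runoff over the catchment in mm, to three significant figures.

d ≈ 46.4 mm

Direct runoff: 0.00, 1.77, 3.54, 12.31, 11.08, 21.85, 27.62, 29.38, 41.15, 53.92, 62.69, 53.46, 45.23, 0.00 m³/s; ΣQ_DR = 364.0 m³/s.
V = ΣQ_DR · Δt = 364.0 × 10800 s = 3.931 × 10^6 m³.
Over A = 84.7 km², depth = V / A = 46.4 mm.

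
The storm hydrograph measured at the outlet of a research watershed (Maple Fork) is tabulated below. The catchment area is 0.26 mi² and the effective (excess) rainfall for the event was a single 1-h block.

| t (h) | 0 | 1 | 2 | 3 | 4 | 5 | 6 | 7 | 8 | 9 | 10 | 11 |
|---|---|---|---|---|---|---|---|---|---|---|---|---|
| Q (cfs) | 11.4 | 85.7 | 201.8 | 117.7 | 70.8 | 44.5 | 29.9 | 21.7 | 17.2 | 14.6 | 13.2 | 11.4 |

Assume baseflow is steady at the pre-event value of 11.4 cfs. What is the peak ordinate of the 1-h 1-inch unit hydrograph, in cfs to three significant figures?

U_p ≈ 63.5 cfs

Direct runoff: 0.0, 74.3, 190.4, 106.3, 59.4, 33.1, 18.5, 10.3, 5.8, 3.2, 1.8, 0.0 cfs; ΣQ_DR = 503.1 cfs, peak = 190.4 cfs.
Runoff depth d = ΣQ_DR·Δt / A = 503.1 × 3600 / (0.26 mi²) = 2.998 in.
The 1-inch UH is the DRH scaled by (1 in)/d, so U_p = 190.4 × 1/2.998 = 63.5 cfs.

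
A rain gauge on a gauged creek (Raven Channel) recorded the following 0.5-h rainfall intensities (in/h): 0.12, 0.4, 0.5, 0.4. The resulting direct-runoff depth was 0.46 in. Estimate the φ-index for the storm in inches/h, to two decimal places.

φ ≈ 0.13 in/h

Only the 3 blocks with intensity above φ contribute runoff: 0.4, 0.5, 0.4 in/h.
Σ(I−φ)·Δt = d  ⇒  (0.4+0.5+0.4 − 3φ)·0.5 = 0.46
φ = (1.300 − 0.46/0.5) / 3 = 0.13 in/h.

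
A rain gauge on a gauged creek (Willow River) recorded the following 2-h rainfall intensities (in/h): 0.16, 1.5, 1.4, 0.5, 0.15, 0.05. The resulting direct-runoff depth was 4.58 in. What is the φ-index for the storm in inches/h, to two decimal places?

φ ≈ 0.37 in/h

Only the 3 blocks with intensity above φ contribute runoff: 1.5, 1.4, 0.5 in/h.
Σ(I−φ)·Δt = d  ⇒  (1.5+1.4+0.5 − 3φ)·2 = 4.58
φ = (3.400 − 4.58/2) / 3 = 0.37 in/h.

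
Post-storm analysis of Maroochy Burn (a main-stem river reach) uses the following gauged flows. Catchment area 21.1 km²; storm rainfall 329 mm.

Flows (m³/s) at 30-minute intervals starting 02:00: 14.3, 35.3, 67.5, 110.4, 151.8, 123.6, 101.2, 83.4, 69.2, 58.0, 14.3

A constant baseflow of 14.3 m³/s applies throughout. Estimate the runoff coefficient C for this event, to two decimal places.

ΣQ_DR = 671.7 m³/s; V = ΣQ_DR·Δt = 1.209 × 10^6 m³.
Runoff depth d = V / A = 57.30 mm.
C = d / P = 57.30 / 329 = 0.17.

C ≈ 0.17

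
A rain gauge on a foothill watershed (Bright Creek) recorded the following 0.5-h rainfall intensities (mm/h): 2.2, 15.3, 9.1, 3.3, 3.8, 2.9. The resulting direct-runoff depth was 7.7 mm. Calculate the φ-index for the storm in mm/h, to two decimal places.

φ ≈ 4.50 mm/h

Only the 2 blocks with intensity above φ contribute runoff: 15.3, 9.1 mm/h.
Σ(I−φ)·Δt = d  ⇒  (15.3+9.1 − 2φ)·0.5 = 7.7
φ = (24.40 − 7.7/0.5) / 2 = 4.50 mm/h.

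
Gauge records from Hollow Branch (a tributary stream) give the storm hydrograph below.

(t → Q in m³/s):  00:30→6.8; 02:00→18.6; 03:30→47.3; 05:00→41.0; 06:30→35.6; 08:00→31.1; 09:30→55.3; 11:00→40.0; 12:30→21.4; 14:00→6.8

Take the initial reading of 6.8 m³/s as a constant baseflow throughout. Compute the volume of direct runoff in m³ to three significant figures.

Direct-runoff ordinates (Q − Q_b): 0.0, 11.8, 40.5, 34.2, 28.8, 24.3, 48.5, 33.2, 14.6, 0.0 m³/s.
ΣQ_DR = 235.9 m³/s.
With Δt = 1.5 h = 5400 s, V = ΣQ_DR · Δt = 235.9 × 5400 = 1.27 × 10^6 m³.

V ≈ 1.27 × 10^6 m³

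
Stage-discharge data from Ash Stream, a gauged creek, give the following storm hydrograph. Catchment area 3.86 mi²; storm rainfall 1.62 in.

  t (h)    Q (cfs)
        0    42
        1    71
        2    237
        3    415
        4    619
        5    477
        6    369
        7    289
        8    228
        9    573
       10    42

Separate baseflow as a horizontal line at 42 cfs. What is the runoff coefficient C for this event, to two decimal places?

ΣQ_DR = 2900 cfs; V = ΣQ_DR·Δt = 1.044 × 10^7 ft³.
Runoff depth d = V / A = 1.164 in.
C = d / P = 1.164 / 1.62 = 0.72.

C ≈ 0.72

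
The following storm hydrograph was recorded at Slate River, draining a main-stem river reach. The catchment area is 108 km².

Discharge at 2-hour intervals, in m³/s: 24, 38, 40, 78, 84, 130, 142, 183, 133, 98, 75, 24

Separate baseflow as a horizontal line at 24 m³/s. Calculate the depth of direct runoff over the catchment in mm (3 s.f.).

Direct runoff: 0.0, 14.0, 16.0, 54.0, 60.0, 106.0, 118.0, 159.0, 109.0, 74.0, 51.0, 0.0 m³/s; ΣQ_DR = 761.0 m³/s.
V = ΣQ_DR · Δt = 761.0 × 7200 s = 5.479 × 10^6 m³.
Over A = 108 km², depth = V / A = 50.7 mm.

d ≈ 50.7 mm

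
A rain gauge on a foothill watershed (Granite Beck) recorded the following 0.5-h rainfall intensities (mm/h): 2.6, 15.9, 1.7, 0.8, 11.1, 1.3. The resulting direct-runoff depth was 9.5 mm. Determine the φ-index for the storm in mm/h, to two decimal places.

Only the 2 blocks with intensity above φ contribute runoff: 15.9, 11.1 mm/h.
Σ(I−φ)·Δt = d  ⇒  (15.9+11.1 − 2φ)·0.5 = 9.5
φ = (27.00 − 9.5/0.5) / 2 = 4.00 mm/h.

φ ≈ 4.00 mm/h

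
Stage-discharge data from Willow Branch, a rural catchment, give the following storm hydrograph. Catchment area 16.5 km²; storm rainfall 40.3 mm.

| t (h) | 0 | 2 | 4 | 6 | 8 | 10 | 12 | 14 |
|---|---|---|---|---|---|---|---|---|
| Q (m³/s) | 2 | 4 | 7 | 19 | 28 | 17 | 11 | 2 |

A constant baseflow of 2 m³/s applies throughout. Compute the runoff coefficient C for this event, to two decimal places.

C ≈ 0.80

ΣQ_DR = 74.00 m³/s; V = ΣQ_DR·Δt = 5.328 × 10^5 m³.
Runoff depth d = V / A = 32.29 mm.
C = d / P = 32.29 / 40.3 = 0.80.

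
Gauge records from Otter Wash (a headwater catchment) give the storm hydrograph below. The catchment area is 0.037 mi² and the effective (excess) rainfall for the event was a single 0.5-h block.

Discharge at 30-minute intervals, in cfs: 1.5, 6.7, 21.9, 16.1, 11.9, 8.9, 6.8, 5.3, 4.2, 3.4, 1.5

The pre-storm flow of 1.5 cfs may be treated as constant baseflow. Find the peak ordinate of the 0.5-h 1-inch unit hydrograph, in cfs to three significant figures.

Direct runoff: 0.0, 5.2, 20.4, 14.6, 10.4, 7.4, 5.3, 3.8, 2.7, 1.9, 0.0 cfs; ΣQ_DR = 71.70 cfs, peak = 20.4 cfs.
Runoff depth d = ΣQ_DR·Δt / A = 71.70 × 1800 / (0.037 mi²) = 1.501 in.
The 1-inch UH is the DRH scaled by (1 in)/d, so U_p = 20.4 × 1/1.501 = 13.6 cfs.

U_p ≈ 13.6 cfs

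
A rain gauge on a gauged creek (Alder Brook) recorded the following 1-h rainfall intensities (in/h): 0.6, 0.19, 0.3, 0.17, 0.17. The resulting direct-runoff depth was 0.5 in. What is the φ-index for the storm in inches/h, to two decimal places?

φ ≈ 0.20 in/h

Only the 2 blocks with intensity above φ contribute runoff: 0.6, 0.3 in/h.
Σ(I−φ)·Δt = d  ⇒  (0.6+0.3 − 2φ)·1 = 0.5
φ = (0.9000 − 0.5/1) / 2 = 0.20 in/h.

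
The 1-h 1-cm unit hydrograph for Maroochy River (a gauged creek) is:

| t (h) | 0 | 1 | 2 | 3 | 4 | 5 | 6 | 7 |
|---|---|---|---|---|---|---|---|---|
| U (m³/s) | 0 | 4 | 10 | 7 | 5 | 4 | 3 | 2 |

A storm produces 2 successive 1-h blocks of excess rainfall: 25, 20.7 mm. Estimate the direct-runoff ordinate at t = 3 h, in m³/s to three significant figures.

Q ≈ 38.2 m³/s

By discrete convolution, Q_j = Σ (P_i / 10 mm) · U_{j−i}.
At t = 3 h (j=3): Q = (25/10)·7 + (20.7/10)·10 = 38.2 m³/s.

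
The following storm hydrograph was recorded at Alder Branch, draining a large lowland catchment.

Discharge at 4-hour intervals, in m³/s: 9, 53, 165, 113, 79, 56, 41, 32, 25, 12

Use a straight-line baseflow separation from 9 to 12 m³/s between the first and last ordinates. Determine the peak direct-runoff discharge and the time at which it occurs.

Subtracting baseflow gives direct-runoff ordinates: 0.00, 43.67, 155.33, 103.00, 68.67, 45.33, 30.00, 20.67, 13.33, 0.00 m³/s.
The maximum is 155.33 m³/s, occurring at the reading for t = 8 h.

Q_p = 155.33 m³/s at t = 8 h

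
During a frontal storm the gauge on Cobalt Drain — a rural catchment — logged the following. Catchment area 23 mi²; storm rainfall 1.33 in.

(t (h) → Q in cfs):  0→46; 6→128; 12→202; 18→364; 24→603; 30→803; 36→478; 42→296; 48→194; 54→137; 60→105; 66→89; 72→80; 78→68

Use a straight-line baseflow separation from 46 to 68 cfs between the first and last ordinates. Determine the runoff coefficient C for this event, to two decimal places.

ΣQ_DR = 2795 cfs; V = ΣQ_DR·Δt = 6.037 × 10^7 ft³.
Runoff depth d = V / A = 1.130 in.
C = d / P = 1.130 / 1.33 = 0.85.

C ≈ 0.85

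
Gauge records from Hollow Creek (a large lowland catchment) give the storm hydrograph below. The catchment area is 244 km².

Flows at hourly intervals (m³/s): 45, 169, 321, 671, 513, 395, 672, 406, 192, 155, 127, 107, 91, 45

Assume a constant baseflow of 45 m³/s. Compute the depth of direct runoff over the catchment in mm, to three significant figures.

d ≈ 48.4 mm

Direct runoff: 0.0, 124.0, 276.0, 626.0, 468.0, 350.0, 627.0, 361.0, 147.0, 110.0, 82.0, 62.0, 46.0, 0.0 m³/s; ΣQ_DR = 3279 m³/s.
V = ΣQ_DR · Δt = 3279 × 3600 s = 1.180 × 10^7 m³.
Over A = 244 km², depth = V / A = 48.4 mm.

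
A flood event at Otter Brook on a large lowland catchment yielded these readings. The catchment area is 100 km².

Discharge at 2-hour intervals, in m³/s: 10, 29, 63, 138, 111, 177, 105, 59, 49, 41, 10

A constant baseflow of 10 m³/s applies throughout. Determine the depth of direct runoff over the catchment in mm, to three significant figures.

Direct runoff: 0.0, 19.0, 53.0, 128.0, 101.0, 167.0, 95.0, 49.0, 39.0, 31.0, 0.0 m³/s; ΣQ_DR = 682.0 m³/s.
V = ΣQ_DR · Δt = 682.0 × 7200 s = 4.910 × 10^6 m³.
Over A = 100 km², depth = V / A = 49.1 mm.

d ≈ 49.1 mm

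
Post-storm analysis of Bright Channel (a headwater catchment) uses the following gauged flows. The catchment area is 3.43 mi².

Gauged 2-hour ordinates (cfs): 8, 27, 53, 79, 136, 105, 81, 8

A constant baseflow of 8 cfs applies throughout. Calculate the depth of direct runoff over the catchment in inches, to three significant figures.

Direct runoff: 0.0, 19.0, 45.0, 71.0, 128.0, 97.0, 73.0, 0.0 cfs; ΣQ_DR = 433.0 cfs.
V = ΣQ_DR · Δt = 433.0 × 7200 s = 3.118 × 10^6 ft³.
Over A = 3.43 mi², depth = V / A = 0.391 in.

d ≈ 0.391 in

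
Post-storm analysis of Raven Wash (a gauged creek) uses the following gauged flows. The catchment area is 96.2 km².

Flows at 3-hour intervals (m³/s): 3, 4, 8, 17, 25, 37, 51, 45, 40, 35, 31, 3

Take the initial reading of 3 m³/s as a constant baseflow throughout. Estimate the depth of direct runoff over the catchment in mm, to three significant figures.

d ≈ 29.5 mm

Direct runoff: 0.0, 1.0, 5.0, 14.0, 22.0, 34.0, 48.0, 42.0, 37.0, 32.0, 28.0, 0.0 m³/s; ΣQ_DR = 263.0 m³/s.
V = ΣQ_DR · Δt = 263.0 × 10800 s = 2.840 × 10^6 m³.
Over A = 96.2 km², depth = V / A = 29.5 mm.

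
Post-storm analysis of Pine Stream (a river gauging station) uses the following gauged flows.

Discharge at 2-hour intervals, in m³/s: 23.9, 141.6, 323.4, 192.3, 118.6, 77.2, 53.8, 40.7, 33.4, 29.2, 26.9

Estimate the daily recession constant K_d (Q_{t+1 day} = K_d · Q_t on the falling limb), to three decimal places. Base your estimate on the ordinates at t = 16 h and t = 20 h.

Between t = 16 h and t = 20 h the flow falls from 33.4 to 26.9 m³/s over 2×2 h = 4 h.
Per-interval ratio K = (26.9/33.4)^(1/2) = 0.8974; K_d = K^(24/2) = 0.273.

K_d ≈ 0.273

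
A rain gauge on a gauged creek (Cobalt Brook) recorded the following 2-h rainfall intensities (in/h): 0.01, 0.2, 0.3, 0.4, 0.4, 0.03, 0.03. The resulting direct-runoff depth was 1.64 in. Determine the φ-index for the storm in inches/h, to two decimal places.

φ ≈ 0.12 in/h

Only the 4 blocks with intensity above φ contribute runoff: 0.2, 0.3, 0.4, 0.4 in/h.
Σ(I−φ)·Δt = d  ⇒  (0.2+0.3+0.4+0.4 − 4φ)·2 = 1.64
φ = (1.300 − 1.64/2) / 4 = 0.12 in/h.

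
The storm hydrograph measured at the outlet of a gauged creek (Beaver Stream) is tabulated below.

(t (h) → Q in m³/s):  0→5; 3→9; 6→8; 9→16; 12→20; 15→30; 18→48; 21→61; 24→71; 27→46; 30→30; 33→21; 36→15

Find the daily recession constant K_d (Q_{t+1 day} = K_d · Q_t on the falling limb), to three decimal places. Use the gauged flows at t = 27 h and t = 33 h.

K_d ≈ 0.043

Between t = 27 h and t = 33 h the flow falls from 46 to 21 m³/s over 2×3 h = 6 h.
Per-interval ratio K = (21/46)^(1/2) = 0.6757; K_d = K^(24/3) = 0.043.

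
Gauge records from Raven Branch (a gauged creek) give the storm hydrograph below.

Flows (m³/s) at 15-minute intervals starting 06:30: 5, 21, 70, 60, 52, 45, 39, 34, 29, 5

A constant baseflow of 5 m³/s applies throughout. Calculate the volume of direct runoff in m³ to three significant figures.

Direct-runoff ordinates (Q − Q_b): 0.0, 16.0, 65.0, 55.0, 47.0, 40.0, 34.0, 29.0, 24.0, 0.0 m³/s.
ΣQ_DR = 310.0 m³/s.
With Δt = 0.25 h = 900 s, V = ΣQ_DR · Δt = 310.0 × 900 = 2.79 × 10^5 m³.

V ≈ 2.79 × 10^5 m³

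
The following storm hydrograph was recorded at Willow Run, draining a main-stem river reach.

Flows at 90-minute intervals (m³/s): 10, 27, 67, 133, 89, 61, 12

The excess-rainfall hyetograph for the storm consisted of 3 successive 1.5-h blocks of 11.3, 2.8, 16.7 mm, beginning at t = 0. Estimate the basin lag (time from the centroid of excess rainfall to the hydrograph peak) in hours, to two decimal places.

t_L ≈ 1.99 h

Centroid of excess rainfall: t_c = Σ P_i·t̄_i / ΣP_i = 2.5130 h (block centres at 0.75, 2.25, 3.75 h).
Hydrograph peak occurs at t = 4.5 h, so basin lag t_L = 4.5 − 2.5130 = 1.99 h.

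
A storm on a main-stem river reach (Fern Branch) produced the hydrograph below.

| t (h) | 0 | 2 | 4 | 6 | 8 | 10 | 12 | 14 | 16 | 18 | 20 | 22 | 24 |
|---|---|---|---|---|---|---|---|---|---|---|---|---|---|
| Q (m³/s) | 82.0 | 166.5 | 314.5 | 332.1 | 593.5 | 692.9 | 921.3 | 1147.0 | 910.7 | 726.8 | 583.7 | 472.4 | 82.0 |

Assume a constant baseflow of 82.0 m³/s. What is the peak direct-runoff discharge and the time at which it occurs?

Q_p = 1065.0 m³/s at t = 14 h

Subtracting baseflow gives direct-runoff ordinates: 0.0, 84.5, 232.5, 250.1, 511.5, 610.9, 839.3, 1065.0, 828.7, 644.8, 501.7, 390.4, 0.0 m³/s.
The maximum is 1065.0 m³/s, occurring at the reading for t = 14 h.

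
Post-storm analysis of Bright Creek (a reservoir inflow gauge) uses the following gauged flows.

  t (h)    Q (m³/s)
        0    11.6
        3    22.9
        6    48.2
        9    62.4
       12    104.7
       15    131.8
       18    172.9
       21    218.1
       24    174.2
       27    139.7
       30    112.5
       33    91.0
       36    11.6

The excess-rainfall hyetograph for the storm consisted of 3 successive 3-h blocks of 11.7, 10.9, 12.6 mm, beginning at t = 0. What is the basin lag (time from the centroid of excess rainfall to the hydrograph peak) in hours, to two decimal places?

Centroid of excess rainfall: t_c = Σ P_i·t̄_i / ΣP_i = 4.5767 h (block centres at 1.5, 4.5, 7.5 h).
Hydrograph peak occurs at t = 21 h, so basin lag t_L = 21 − 4.5767 = 16.42 h.

t_L ≈ 16.42 h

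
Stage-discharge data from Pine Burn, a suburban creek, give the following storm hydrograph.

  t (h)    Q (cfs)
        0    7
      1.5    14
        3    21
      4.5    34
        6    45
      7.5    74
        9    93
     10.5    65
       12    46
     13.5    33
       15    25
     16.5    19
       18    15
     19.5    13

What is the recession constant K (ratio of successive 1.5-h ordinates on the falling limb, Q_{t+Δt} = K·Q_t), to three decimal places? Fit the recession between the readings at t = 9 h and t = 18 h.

Using the recession-limb readings at t = 9 h and t = 18 h: Q falls from 93 to 15 cfs over 6 intervals.
K = (Q₂/Q₁)^(1/6) = (15/93)^(1/6) = 0.738.

K ≈ 0.738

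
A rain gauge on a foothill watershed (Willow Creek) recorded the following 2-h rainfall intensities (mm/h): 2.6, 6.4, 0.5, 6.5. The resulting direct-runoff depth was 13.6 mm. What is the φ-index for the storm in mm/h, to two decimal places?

φ ≈ 3.05 mm/h

Only the 2 blocks with intensity above φ contribute runoff: 6.4, 6.5 mm/h.
Σ(I−φ)·Δt = d  ⇒  (6.4+6.5 − 2φ)·2 = 13.6
φ = (12.90 − 13.6/2) / 2 = 3.05 mm/h.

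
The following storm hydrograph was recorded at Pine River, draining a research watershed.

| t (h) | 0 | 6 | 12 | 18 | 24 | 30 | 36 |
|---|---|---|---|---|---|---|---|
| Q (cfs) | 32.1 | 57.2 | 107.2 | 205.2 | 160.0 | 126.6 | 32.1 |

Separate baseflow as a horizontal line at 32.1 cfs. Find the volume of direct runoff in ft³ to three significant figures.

V ≈ 1.07 × 10^7 ft³

Direct-runoff ordinates (Q − Q_b): 0.0, 25.1, 75.1, 173.1, 127.9, 94.5, 0.0 cfs.
ΣQ_DR = 495.7 cfs.
With Δt = 6 h = 21600 s, V = ΣQ_DR · Δt = 495.7 × 21600 = 1.07 × 10^7 ft³.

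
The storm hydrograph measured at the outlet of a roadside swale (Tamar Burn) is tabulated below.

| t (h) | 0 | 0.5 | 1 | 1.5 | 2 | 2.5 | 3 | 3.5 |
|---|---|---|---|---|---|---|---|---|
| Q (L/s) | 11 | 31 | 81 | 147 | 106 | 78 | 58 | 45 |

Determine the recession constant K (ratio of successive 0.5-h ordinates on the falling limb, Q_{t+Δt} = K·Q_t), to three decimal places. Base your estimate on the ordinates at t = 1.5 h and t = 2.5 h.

K ≈ 0.728

Using the recession-limb readings at t = 1.5 h and t = 2.5 h: Q falls from 147 to 78 L/s over 2 intervals.
K = (Q₂/Q₁)^(1/2) = (78/147)^(1/2) = 0.728.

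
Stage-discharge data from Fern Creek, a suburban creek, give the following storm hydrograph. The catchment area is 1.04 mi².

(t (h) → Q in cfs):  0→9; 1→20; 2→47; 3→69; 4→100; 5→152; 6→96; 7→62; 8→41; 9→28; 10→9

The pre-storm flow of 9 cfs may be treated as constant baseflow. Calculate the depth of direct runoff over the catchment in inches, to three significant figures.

d ≈ 0.796 in

Direct runoff: 0.0, 11.0, 38.0, 60.0, 91.0, 143.0, 87.0, 53.0, 32.0, 19.0, 0.0 cfs; ΣQ_DR = 534.0 cfs.
V = ΣQ_DR · Δt = 534.0 × 3600 s = 1.922 × 10^6 ft³.
Over A = 1.04 mi², depth = V / A = 0.796 in.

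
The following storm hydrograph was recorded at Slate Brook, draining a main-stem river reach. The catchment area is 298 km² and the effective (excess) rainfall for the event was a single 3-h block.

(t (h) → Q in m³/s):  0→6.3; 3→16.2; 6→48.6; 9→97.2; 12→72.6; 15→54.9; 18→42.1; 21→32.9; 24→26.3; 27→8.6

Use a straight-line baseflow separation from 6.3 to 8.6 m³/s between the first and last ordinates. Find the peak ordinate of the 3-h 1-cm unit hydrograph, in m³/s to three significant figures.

Direct runoff: 0.00, 9.64, 41.79, 90.13, 65.28, 47.32, 34.27, 24.81, 17.96, 0.00 m³/s; ΣQ_DR = 331.2 m³/s, peak = 90.13 m³/s.
Runoff depth d = ΣQ_DR·Δt / A = 331.2 × 10800 / (298 km²) = 12.00 mm.
The 1-cm UH is the DRH scaled by (10 mm)/d, so U_p = 90.13 × 10/12.00 = 75.1 m³/s.

U_p ≈ 75.1 m³/s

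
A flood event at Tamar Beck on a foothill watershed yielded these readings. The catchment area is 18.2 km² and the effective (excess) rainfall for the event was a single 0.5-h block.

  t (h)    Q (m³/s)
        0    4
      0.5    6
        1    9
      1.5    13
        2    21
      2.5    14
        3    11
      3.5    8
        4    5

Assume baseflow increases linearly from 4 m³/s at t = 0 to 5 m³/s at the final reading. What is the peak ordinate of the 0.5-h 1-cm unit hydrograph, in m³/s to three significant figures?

Direct runoff: 0.00, 1.88, 4.75, 8.62, 16.50, 9.38, 6.25, 3.12, 0.00 m³/s; ΣQ_DR = 50.50 m³/s, peak = 16.50 m³/s.
Runoff depth d = ΣQ_DR·Δt / A = 50.50 × 1800 / (18.2 km²) = 4.995 mm.
The 1-cm UH is the DRH scaled by (10 mm)/d, so U_p = 16.50 × 10/4.995 = 33.0 m³/s.

U_p ≈ 33.0 m³/s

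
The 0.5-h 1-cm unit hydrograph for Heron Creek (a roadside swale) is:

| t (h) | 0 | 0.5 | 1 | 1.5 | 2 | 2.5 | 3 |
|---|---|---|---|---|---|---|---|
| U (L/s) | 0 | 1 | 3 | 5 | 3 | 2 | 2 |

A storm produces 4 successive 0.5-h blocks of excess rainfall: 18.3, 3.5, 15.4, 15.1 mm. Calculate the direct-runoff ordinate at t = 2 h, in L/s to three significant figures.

Q ≈ 13.4 L/s

By discrete convolution, Q_j = Σ (P_i / 10 mm) · U_{j−i}.
At t = 2 h (j=4): Q = (18.3/10)·3 + (3.5/10)·5 + (15.4/10)·3 + (15.1/10)·1 = 13.4 L/s.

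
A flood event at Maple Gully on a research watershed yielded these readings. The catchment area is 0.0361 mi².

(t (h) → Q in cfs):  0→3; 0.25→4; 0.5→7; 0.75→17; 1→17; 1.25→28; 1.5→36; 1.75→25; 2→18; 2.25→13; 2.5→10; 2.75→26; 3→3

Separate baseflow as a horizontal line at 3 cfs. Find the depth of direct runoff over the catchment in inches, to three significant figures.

Direct runoff: 0.0, 1.0, 4.0, 14.0, 14.0, 25.0, 33.0, 22.0, 15.0, 10.0, 7.0, 23.0, 0.0 cfs; ΣQ_DR = 168.0 cfs.
V = ΣQ_DR · Δt = 168.0 × 900 s = 1.512 × 10^5 ft³.
Over A = 0.0361 mi², depth = V / A = 1.80 in.

d ≈ 1.80 in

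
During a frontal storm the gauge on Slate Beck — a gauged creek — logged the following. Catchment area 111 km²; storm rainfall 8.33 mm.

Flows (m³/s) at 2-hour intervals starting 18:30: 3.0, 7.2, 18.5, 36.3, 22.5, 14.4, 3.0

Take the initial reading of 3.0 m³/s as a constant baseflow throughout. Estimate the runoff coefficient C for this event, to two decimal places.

C ≈ 0.65

ΣQ_DR = 83.90 m³/s; V = ΣQ_DR·Δt = 6.041 × 10^5 m³.
Runoff depth d = V / A = 5.442 mm.
C = d / P = 5.442 / 8.33 = 0.65.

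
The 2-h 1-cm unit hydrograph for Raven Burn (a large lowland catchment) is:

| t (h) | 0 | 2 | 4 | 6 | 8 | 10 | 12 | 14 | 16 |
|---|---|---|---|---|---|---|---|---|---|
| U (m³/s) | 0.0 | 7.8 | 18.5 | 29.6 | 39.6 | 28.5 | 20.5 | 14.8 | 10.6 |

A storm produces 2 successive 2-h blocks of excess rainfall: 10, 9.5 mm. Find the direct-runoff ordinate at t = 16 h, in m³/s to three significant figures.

Q ≈ 24.7 m³/s

By discrete convolution, Q_j = Σ (P_i / 10 mm) · U_{j−i}.
At t = 16 h (j=8): Q = (10/10)·10.6 + (9.5/10)·14.8 = 24.7 m³/s.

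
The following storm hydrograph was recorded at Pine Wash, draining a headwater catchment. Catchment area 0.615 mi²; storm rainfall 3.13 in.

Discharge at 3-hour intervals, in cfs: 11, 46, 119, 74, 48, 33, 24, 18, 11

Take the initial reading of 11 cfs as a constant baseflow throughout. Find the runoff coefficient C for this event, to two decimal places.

ΣQ_DR = 285.0 cfs; V = ΣQ_DR·Δt = 3.078 × 10^6 ft³.
Runoff depth d = V / A = 2.154 in.
C = d / P = 2.154 / 3.13 = 0.69.

C ≈ 0.69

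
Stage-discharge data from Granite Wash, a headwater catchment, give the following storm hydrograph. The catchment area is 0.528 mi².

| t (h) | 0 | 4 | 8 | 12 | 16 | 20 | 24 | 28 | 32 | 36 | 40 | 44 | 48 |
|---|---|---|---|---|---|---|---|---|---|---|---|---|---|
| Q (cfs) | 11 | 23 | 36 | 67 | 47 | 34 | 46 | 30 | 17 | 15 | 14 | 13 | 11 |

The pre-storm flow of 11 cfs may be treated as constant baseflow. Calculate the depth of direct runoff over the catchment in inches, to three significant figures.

d ≈ 2.59 in

Direct runoff: 0.0, 12.0, 25.0, 56.0, 36.0, 23.0, 35.0, 19.0, 6.0, 4.0, 3.0, 2.0, 0.0 cfs; ΣQ_DR = 221.0 cfs.
V = ΣQ_DR · Δt = 221.0 × 14400 s = 3.182 × 10^6 ft³.
Over A = 0.528 mi², depth = V / A = 2.59 in.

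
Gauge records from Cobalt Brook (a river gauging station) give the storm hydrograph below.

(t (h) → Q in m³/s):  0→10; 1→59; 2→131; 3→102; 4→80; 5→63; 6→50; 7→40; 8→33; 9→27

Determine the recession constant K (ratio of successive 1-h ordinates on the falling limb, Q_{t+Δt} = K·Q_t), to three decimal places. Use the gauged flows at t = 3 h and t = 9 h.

Using the recession-limb readings at t = 3 h and t = 9 h: Q falls from 102 to 27 m³/s over 6 intervals.
K = (Q₂/Q₁)^(1/6) = (27/102)^(1/6) = 0.801.

K ≈ 0.801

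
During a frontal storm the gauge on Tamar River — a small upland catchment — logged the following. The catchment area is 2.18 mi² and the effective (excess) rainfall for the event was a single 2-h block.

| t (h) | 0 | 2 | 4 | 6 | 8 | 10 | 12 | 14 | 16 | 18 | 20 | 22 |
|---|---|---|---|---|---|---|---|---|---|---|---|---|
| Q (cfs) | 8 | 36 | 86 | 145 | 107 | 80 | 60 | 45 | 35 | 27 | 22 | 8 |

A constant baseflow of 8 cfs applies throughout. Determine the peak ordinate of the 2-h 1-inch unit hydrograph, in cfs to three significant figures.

U_p ≈ 171 cfs

Direct runoff: 0.0, 28.0, 78.0, 137.0, 99.0, 72.0, 52.0, 37.0, 27.0, 19.0, 14.0, 0.0 cfs; ΣQ_DR = 563.0 cfs, peak = 137.0 cfs.
Runoff depth d = ΣQ_DR·Δt / A = 563.0 × 7200 / (2.18 mi²) = 0.8004 in.
The 1-inch UH is the DRH scaled by (1 in)/d, so U_p = 137.0 × 1/0.8004 = 171 cfs.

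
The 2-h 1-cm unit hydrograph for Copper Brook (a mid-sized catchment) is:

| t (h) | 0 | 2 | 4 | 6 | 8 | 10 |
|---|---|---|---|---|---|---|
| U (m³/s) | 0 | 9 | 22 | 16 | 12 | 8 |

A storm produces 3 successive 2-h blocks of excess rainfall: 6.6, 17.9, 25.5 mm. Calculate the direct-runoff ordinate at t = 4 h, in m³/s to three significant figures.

By discrete convolution, Q_j = Σ (P_i / 10 mm) · U_{j−i}.
At t = 4 h (j=2): Q = (6.6/10)·22 + (17.9/10)·9 + (25.5/10)·0 = 30.6 m³/s.

Q ≈ 30.6 m³/s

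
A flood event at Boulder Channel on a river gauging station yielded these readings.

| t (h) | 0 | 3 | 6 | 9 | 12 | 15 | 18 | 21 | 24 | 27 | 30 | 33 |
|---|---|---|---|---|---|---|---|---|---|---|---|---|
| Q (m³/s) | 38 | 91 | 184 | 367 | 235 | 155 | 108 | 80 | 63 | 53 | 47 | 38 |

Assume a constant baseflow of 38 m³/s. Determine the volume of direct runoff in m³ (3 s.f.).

Direct-runoff ordinates (Q − Q_b): 0.0, 53.0, 146.0, 329.0, 197.0, 117.0, 70.0, 42.0, 25.0, 15.0, 9.0, 0.0 m³/s.
ΣQ_DR = 1003 m³/s.
With Δt = 3 h = 10800 s, V = ΣQ_DR · Δt = 1003 × 10800 = 1.08 × 10^7 m³.

V ≈ 1.08 × 10^7 m³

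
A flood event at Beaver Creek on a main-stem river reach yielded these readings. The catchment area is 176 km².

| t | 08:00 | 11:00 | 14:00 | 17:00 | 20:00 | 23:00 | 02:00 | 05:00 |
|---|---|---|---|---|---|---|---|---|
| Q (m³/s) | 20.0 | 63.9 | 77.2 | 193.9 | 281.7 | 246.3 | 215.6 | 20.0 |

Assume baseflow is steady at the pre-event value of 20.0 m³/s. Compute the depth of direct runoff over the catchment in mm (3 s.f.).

d ≈ 58.8 mm

Direct runoff: 0.0, 43.9, 57.2, 173.9, 261.7, 226.3, 195.6, 0.0 m³/s; ΣQ_DR = 958.6 m³/s.
V = ΣQ_DR · Δt = 958.6 × 10800 s = 1.035 × 10^7 m³.
Over A = 176 km², depth = V / A = 58.8 mm.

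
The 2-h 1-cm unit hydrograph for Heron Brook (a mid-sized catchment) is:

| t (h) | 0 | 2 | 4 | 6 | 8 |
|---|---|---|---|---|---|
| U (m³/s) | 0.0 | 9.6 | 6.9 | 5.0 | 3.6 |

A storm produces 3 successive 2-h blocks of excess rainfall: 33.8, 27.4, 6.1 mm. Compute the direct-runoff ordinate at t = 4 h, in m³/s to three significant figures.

Q ≈ 49.6 m³/s

By discrete convolution, Q_j = Σ (P_i / 10 mm) · U_{j−i}.
At t = 4 h (j=2): Q = (33.8/10)·6.9 + (27.4/10)·9.6 + (6.1/10)·0.0 = 49.6 m³/s.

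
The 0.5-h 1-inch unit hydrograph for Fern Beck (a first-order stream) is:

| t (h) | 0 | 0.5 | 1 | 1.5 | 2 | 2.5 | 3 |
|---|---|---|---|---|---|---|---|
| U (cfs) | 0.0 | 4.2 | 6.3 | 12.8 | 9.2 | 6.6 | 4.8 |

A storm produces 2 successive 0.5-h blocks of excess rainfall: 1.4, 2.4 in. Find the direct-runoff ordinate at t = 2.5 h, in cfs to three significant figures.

By discrete convolution, Q_j = Σ (P_i / 1 in) · U_{j−i}.
At t = 2.5 h (j=5): Q = (1.4/1)·6.6 + (2.4/1)·9.2 = 31.3 cfs.

Q ≈ 31.3 cfs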